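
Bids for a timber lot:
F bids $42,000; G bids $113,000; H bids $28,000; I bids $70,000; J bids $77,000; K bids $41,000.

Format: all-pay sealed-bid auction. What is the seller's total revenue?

Sorting bids: 113,000 (G) > 77,000 (J) > 70,000 (I) > 42,000 (F) > 41,000 (K) > 28,000 (H)
G wins with the top bid; all bids are sunk regardless.
Every bidder forfeits their bid regardless of winning.
Revenue = 42,000 + 113,000 + 28,000 + 70,000 + 77,000 + 41,000 = $371,000.

Total revenue: $371,000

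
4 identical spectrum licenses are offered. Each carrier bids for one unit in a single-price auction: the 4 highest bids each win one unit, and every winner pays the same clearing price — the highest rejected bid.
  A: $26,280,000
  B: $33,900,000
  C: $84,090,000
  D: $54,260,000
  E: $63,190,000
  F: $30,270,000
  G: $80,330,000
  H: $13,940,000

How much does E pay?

Sorting: 84,090,000 (C), 80,330,000 (G), 63,190,000 (E), 54,260,000 (D), 33,900,000 (B), 30,270,000 (F), …
The 4 highest are C, G, E, D.
First losing bid is B's $33,900,000, which sets the uniform price.
E wins → pays $33,900,000.

E pays $33,900,000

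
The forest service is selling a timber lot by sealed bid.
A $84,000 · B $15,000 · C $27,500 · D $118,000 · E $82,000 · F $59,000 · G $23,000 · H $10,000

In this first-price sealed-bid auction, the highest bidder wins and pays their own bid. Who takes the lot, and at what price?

D pays $118,000

Rule: the highest bidder wins and pays their own bid.
Bids ranked: 118,000 (D) > 84,000 (A) > 82,000 (E) > 59,000 (F) > 27,500 (C) > 23,000 (G) > …
First-price: D pays what they bid, $118,000.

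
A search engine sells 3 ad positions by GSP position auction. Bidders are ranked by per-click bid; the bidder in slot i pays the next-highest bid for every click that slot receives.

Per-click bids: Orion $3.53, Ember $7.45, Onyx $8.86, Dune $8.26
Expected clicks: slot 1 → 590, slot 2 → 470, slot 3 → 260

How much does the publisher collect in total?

Sorting advertisers: $8.86 (Onyx) > $8.26 (Dune) > $7.45 (Ember) > $3.53 (Orion)
Slot 1: Onyx pays $8.26 × 590 = $4873.40
Slot 2: Dune pays $7.45 × 470 = $3501.50
Slot 3: Ember pays $3.53 × 260 = $917.80
Total = $9292.70

Total revenue: $9292.70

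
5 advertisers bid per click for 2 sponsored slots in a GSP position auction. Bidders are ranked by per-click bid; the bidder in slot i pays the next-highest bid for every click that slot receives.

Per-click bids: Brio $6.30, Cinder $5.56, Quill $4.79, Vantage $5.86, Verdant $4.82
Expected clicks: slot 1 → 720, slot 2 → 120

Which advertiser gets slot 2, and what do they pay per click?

Vantage; $5.56 per click

Sorting advertisers: $6.30 (Brio) > $5.86 (Vantage) > $5.56 (Cinder) > …
Slot 2 goes to the second-ranked bidder, Vantage, who pays the next bid down: $5.56/click.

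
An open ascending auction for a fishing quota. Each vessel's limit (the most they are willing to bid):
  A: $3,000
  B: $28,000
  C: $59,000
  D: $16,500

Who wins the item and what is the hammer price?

Sorting limits: 59,000 (C) > 28,000 (B) > 16,500 (D) > 3,000 (A)
B is the last rival to drop out, at $28,000; C remains and wins at that price.

C wins at $28,000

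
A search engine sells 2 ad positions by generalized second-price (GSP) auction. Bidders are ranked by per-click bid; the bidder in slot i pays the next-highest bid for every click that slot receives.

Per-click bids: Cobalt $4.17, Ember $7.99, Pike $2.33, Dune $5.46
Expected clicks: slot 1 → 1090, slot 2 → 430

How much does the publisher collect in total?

Total revenue: $7744.50

Sorting advertisers: $7.99 (Ember) > $5.46 (Dune) > $4.17 (Cobalt) > …
Slot 1: Ember pays $5.46 × 1090 = $5951.40
Slot 2: Dune pays $4.17 × 430 = $1793.10
Total = $7744.50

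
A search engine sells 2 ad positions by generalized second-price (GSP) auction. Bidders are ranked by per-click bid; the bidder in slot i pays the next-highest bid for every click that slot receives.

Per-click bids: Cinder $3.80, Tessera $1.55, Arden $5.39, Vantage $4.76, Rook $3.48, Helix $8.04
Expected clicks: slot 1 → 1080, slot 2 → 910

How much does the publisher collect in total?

Sorting advertisers: $8.04 (Helix) > $5.39 (Arden) > $4.76 (Vantage) > …
Slot 1: Helix pays $5.39 × 1080 = $5821.20
Slot 2: Arden pays $4.76 × 910 = $4331.60
Total = $10152.80

Total revenue: $10152.80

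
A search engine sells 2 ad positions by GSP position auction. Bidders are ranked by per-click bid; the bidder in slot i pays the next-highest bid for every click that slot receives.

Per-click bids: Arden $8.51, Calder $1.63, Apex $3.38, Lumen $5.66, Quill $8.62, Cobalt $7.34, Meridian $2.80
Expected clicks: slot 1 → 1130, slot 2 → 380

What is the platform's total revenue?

Per-click bids in order: $8.62 (Quill) > $8.51 (Arden) > $7.34 (Cobalt) > …
Slot 1: Quill pays $8.51 × 1130 = $9616.30
Slot 2: Arden pays $7.34 × 380 = $2789.20
Total = $12405.50

Total revenue: $12405.50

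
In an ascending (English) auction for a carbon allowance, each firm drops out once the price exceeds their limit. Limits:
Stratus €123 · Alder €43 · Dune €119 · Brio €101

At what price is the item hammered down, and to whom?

Limits in order: 123 (Stratus) > 119 (Dune) > 101 (Brio) > 43 (Alder)
Bidding ends when Dune exits at €119; Stratus takes it.

Stratus wins at €119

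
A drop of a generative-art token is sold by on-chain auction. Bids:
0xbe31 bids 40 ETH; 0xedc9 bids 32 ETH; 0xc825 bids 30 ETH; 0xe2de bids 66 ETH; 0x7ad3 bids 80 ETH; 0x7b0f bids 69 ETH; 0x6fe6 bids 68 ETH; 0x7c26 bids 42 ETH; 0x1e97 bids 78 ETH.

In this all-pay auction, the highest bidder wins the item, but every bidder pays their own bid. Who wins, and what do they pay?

Sorting bids: 80 (0x7ad3) > 78 (0x1e97) > 69 (0x7b0f) > 68 (0x6fe6) > 66 (0xe2de) > 42 (0x7c26) > …
0x7ad3 is highest and takes the item; every bidder forfeits their bid.

0x7ad3 pays 80 ETH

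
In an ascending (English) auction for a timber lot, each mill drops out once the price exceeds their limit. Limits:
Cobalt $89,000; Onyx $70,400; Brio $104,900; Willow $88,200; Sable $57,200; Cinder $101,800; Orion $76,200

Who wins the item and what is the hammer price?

Brio wins at $101,800

Ascending (English) auction: the price rises until one bidder remains; the winner pays the price at which the last rival dropped out.
Limits ranked: 104,900 (Brio) > 101,800 (Cinder) > 89,000 (Cobalt) > 88,200 (Willow) > 76,200 (Orion) > 70,400 (Onyx) > …
Cinder is the last rival to drop out, at $101,800; Brio remains and wins at that price.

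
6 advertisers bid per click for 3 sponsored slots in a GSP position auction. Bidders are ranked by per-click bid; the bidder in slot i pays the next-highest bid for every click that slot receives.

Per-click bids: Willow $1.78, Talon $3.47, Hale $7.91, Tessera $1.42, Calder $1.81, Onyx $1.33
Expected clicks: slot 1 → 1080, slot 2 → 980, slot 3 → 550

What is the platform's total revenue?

Total revenue: $6500.40

Ranked by bid: $7.91 (Hale) > $3.47 (Talon) > $1.81 (Calder) > $1.78 (Willow) > …
Slot 1: Hale pays $3.47 × 1080 = $3747.60
Slot 2: Talon pays $1.81 × 980 = $1773.80
Slot 3: Calder pays $1.78 × 550 = $979.00
Total = $6500.40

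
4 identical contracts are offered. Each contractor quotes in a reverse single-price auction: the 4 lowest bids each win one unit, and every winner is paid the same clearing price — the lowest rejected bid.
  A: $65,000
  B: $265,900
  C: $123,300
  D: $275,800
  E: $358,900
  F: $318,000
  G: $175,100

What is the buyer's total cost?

Sorting: 65,000 (A), 123,300 (C), 175,100 (G), 265,900 (B), 275,800 (D), 318,000 (F), …
The 4 lowest are A, C, G, B.
Clearing price = lowest rejected bid = $275,800.
Total cost = 4 × $275,800 = $1,103,200.

Total cost: $1,103,200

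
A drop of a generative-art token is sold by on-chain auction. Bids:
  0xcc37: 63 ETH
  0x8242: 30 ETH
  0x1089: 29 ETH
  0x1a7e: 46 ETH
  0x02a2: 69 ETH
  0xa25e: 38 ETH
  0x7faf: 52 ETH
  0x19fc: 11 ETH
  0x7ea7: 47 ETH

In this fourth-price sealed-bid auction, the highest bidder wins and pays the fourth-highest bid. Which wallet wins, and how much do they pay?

0x02a2 pays 47 ETH

Sorting bids: 69 (0x02a2) > 63 (0xcc37) > 52 (0x7faf) > 47 (0x7ea7) > 46 (0x1a7e) > 38 (0xa25e) > …
0x02a2 is highest; pays the fourth-highest bid, 47 ETH.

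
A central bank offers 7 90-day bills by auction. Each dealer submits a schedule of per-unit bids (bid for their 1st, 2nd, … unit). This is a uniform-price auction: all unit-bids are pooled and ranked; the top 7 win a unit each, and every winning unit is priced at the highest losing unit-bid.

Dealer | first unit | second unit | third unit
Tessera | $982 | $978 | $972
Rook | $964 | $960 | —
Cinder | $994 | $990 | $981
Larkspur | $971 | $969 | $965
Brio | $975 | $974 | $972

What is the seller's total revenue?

Total revenue: $6,804

All unit-bids, highest first — top 7: 994 (Cinder-1), 990 (Cinder-2), 982 (Tessera-1), 981 (Cinder-3), 978 (Tessera-2), 975 (Brio-1), 974 (Brio-2)
The (k+1)-th unit-bid is $972.
Allocation: Brio 2, Cinder 3, Tessera 2. Every unit priced at $972.
Revenue = 7 × 972 = $6,804.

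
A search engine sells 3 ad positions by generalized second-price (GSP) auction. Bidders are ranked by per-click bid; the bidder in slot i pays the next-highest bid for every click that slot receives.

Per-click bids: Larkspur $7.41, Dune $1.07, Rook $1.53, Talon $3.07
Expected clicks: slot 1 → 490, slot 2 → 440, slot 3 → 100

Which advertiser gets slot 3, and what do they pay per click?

Per-click bids in order: $7.41 (Larkspur) > $3.07 (Talon) > $1.53 (Rook) > $1.07 (Dune)
Slot 3 goes to the third-ranked bidder, Rook, who pays the next bid down: $1.07/click.

Rook; $1.07 per click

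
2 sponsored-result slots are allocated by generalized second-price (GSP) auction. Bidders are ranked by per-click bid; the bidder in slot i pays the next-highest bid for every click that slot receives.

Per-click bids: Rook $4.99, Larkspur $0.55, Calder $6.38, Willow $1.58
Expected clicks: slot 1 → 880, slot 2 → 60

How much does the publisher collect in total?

Total revenue: $4486.00

Ranked by bid: $6.38 (Calder) > $4.99 (Rook) > $1.58 (Willow) > …
Slot 1: Calder pays $4.99 × 880 = $4391.20
Slot 2: Rook pays $1.58 × 60 = $94.80
Total = $4486.00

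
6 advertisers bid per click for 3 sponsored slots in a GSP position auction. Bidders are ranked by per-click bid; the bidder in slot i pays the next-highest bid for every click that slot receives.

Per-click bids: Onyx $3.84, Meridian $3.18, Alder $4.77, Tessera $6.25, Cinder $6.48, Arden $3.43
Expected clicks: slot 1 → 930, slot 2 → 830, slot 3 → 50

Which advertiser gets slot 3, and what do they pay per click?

Alder; $3.84 per click

Ranked by bid: $6.48 (Cinder) > $6.25 (Tessera) > $4.77 (Alder) > $3.84 (Onyx) > …
Slot 3 goes to the third-ranked bidder, Alder, who pays the next bid down: $3.84/click.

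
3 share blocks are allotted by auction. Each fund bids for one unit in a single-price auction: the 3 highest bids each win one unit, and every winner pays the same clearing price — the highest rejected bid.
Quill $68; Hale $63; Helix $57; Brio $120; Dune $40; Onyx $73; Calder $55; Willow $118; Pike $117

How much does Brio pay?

Sorting: 120 (Brio), 118 (Willow), 117 (Pike), 73 (Onyx), 68 (Quill), …
Top 3: Brio, Willow, Pike.
Highest unsuccessful bid: $73 → clearing price.
Brio wins → pays $73.

Brio pays $73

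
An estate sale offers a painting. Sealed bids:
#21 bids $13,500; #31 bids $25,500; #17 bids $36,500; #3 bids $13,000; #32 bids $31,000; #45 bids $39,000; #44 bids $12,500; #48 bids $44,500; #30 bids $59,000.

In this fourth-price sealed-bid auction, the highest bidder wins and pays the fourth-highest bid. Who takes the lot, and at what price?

Fourth-price sealed-bid auction: the highest bidder wins and pays the fourth-highest bid.
Bids in order: 59,000 (#30) > 44,500 (#48) > 39,000 (#45) > 36,500 (#17) > 31,000 (#32) > 25,500 (#31) > …
#30 is highest; pays the fourth-highest bid, $36,500.

#30 pays $36,500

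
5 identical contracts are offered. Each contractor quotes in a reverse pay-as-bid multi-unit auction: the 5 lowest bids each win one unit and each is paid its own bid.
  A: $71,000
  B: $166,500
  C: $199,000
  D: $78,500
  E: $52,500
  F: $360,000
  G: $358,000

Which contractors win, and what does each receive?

E $52,500, A $71,000, D $78,500, B $166,500, C $199,000

Sorting: 52,500 (E), 71,000 (A), 78,500 (D), 166,500 (B), 199,000 (C), 358,000 (G), 360,000 (F)
Lowest 5: E, A, D, B, C.
Each winner is paid its own bid: E $52,500, A $71,000, D $78,500, B $166,500, C $199,000.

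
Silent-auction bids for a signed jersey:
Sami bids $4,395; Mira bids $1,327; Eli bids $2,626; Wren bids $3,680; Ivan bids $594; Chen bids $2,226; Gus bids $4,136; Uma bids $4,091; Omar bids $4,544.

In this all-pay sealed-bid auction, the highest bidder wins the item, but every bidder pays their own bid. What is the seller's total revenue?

Rule: the highest bidder wins the item, but every bidder pays their own bid.
Sorting bids: 4,544 (Omar) > 4,395 (Sami) > 4,136 (Gus) > 4,091 (Uma) > 3,680 (Wren) > 2,626 (Eli) > …
Every bidder forfeits their bid regardless of winning.
Revenue = 4,395 + 1,327 + 2,626 + 3,680 + 594 + 2,226 + 4,136 + 4,091 + 4,544 = $27,619.

Total revenue: $27,619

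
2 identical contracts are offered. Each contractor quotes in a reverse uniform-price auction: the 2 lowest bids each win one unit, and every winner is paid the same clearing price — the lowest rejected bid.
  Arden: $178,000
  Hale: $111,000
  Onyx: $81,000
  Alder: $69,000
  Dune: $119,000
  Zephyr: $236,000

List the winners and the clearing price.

Alder, Onyx; each is paid $111,000

Sorting: 69,000 (Alder), 81,000 (Onyx), 111,000 (Hale), 119,000 (Dune), …
Winners (2 units): Alder, Onyx.
First losing bid is Hale's $111,000, which sets the uniform price.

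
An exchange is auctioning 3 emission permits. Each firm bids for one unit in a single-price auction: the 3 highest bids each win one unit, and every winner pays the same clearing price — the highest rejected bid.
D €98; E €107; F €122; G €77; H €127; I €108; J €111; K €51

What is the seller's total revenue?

Total revenue: €324

Ordering the bids: 127 (H), 122 (F), 111 (J), 108 (I), 107 (E), …
The 3 highest are H, F, J.
Highest unsuccessful bid: €108 → clearing price.
Total revenue = 3 × €108 = €324.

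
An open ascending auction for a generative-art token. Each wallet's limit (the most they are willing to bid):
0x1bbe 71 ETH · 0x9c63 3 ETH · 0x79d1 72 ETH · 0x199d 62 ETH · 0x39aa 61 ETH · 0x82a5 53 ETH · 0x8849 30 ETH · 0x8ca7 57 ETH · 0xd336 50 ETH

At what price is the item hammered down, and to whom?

Sorting limits: 72 (0x79d1) > 71 (0x1bbe) > 62 (0x199d) > 61 (0x39aa) > 57 (0x8ca7) > 53 (0x82a5) > …
Bidding ends when 0x1bbe exits at 71 ETH; 0x79d1 takes it.

0x79d1 wins at 71 ETH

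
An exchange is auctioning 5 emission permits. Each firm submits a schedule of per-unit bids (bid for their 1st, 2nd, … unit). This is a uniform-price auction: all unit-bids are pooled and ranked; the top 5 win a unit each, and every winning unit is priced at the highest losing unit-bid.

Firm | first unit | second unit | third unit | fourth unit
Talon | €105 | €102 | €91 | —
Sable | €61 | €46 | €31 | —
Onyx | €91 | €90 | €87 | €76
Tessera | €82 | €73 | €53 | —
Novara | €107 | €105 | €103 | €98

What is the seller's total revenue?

All unit-bids, highest first — top 5: 107 (Novara-1), 105 (Talon-1), 105 (Novara-2), 103 (Novara-3), 102 (Talon-2)
First bid not allocated: €98.
Allocation: Novara 3, Talon 2. Every unit priced at €98.
Revenue = 5 × 98 = €490.

Total revenue: €490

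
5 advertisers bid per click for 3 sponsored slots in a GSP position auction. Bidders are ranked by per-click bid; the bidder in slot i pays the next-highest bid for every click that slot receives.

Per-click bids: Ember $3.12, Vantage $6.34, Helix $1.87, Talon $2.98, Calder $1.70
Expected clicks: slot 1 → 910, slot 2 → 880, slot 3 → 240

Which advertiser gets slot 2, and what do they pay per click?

Sorting advertisers: $6.34 (Vantage) > $3.12 (Ember) > $2.98 (Talon) > $1.87 (Helix) > …
Slot 2 goes to the second-ranked bidder, Ember, who pays the next bid down: $2.98/click.

Ember; $2.98 per click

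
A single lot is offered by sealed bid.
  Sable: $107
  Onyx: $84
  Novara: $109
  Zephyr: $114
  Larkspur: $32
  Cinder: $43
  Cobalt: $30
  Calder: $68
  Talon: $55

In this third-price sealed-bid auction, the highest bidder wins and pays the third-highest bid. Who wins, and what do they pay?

Zephyr pays $107

Rule: the highest bidder wins and pays the third-highest bid.
Bids ranked: 114 (Zephyr) > 109 (Novara) > 107 (Sable) > 84 (Onyx) > 68 (Calder) > 55 (Talon) > …
Zephyr is highest; pays the third-highest bid, $107.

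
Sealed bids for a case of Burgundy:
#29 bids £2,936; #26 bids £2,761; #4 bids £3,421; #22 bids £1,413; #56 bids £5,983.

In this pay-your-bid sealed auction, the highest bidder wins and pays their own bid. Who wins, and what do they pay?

Bids ranked: 5,983 (#56) > 3,421 (#4) > 2,936 (#29) > 2,761 (#26) > 1,413 (#22)
#56 is highest → pays own bid, £5,983.

#56 pays £5,983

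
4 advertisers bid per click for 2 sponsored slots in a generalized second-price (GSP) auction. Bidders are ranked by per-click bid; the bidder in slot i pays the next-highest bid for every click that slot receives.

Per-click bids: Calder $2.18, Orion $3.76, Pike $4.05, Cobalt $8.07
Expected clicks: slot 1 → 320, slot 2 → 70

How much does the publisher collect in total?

Ranked by bid: $8.07 (Cobalt) > $4.05 (Pike) > $3.76 (Orion) > …
Slot 1: Cobalt pays $4.05 × 320 = $1296.00
Slot 2: Pike pays $3.76 × 70 = $263.20
Total = $1559.20

Total revenue: $1559.20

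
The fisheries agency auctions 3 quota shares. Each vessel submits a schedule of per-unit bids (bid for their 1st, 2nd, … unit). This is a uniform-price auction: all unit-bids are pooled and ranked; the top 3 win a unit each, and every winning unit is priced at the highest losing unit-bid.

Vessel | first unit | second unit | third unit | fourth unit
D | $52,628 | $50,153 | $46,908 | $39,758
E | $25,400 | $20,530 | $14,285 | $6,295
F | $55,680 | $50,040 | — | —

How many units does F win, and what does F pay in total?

F: 1 unit, pays $50,040

All unit-bids, highest first — top 3: 55,680 (F-1), 52,628 (D-1), 50,153 (D-2)
The (k+1)-th unit-bid is $50,040.
F wins 1 unit(s) at $50,040 each.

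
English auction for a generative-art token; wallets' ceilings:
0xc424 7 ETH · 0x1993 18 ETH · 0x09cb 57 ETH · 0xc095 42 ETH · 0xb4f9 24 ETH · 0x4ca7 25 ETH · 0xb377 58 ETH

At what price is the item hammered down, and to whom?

0xb377 wins at 57 ETH

Limits in order: 58 (0xb377) > 57 (0x09cb) > 42 (0xc095) > 25 (0x4ca7) > 24 (0xb4f9) > 18 (0x1993) > …
Once the price passes 57 ETH, only 0xb377 is left; the hammer falls at 0x09cb's limit of 57 ETH.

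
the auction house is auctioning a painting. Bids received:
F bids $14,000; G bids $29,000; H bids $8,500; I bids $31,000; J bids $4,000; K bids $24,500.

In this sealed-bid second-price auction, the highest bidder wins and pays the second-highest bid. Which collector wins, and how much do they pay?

Bids ranked: 31,000 (I) > 29,000 (G) > 24,500 (K) > 14,000 (F) > 8,500 (H) > 4,000 (J)
Second-price: I pays G's bid of $29,000.

I pays $29,000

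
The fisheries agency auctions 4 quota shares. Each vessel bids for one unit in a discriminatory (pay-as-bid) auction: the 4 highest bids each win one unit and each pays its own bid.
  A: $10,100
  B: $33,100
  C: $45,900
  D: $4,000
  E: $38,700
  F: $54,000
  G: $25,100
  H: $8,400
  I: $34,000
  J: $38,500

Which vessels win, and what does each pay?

F $54,000, C $45,900, E $38,700, J $38,500

Sorting: 54,000 (F), 45,900 (C), 38,700 (E), 38,500 (J), 34,000 (I), 33,100 (B), …
The 4 highest are F, C, E, J.
Each winner pays its own bid: F $54,000, C $45,900, E $38,700, J $38,500.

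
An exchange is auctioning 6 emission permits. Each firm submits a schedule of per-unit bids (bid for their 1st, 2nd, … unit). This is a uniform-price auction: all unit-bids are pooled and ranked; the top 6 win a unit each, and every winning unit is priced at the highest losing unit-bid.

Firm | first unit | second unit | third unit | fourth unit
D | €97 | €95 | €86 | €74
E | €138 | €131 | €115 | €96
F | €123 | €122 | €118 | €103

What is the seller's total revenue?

Pooled unit-bids ranked (top 6): 138 (E-1), 131 (E-2), 123 (F-1), 122 (F-2), 118 (F-3), 115 (E-3)
Highest rejected unit-bid = €103.
Allocation: E 3, F 3. Every unit priced at €103.
Revenue = 6 × 103 = €618.

Total revenue: €618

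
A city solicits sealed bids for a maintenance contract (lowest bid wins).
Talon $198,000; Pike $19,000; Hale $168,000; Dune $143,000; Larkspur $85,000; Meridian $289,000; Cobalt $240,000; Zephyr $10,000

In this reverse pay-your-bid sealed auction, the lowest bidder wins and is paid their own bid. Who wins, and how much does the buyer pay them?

Bids in order: 10,000 (Zephyr) < 19,000 (Pike) < 85,000 (Larkspur) < 143,000 (Dune) < 168,000 (Hale) < 198,000 (Talon) < …
Zephyr has the lowest bid and is paid exactly that: $10,000.

Zephyr is paid $10,000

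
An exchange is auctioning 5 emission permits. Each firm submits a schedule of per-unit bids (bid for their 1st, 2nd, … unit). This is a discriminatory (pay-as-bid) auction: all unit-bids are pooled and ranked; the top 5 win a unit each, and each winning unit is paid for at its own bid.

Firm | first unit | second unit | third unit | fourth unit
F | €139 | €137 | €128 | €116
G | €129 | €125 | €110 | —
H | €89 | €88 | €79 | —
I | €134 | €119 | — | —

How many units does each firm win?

Pooled unit-bids ranked (top 5): 139 (F-1), 137 (F-2), 134 (I-1), 129 (G-1), 128 (F-3)
Next rejected bid: €125 (not a price — pay-as-bid).
Allocation: F 3, G 1, I 1.

F 3, G 1, I 1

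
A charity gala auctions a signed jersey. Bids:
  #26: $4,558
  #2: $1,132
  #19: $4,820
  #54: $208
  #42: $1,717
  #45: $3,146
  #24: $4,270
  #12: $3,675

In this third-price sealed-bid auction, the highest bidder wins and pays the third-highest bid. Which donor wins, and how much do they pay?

Bids ranked: 4,820 (#19) > 4,558 (#26) > 4,270 (#24) > 3,675 (#12) > 3,146 (#45) > 1,717 (#42) > …
#19 wins; payment is bid #3 in the ranking = $4,270.

#19 pays $4,270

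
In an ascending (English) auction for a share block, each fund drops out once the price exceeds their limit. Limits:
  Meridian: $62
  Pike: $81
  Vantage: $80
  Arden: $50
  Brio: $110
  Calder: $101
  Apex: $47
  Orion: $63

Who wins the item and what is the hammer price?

Brio wins at $101

Open ascending-bid auction: the price rises until one bidder remains; the winner pays the price at which the last rival dropped out.
Sorting limits: 110 (Brio) > 101 (Calder) > 81 (Pike) > 80 (Vantage) > 63 (Orion) > 62 (Meridian) > …
Once the price passes $101, only Brio is left; the hammer falls at Calder's limit of $101.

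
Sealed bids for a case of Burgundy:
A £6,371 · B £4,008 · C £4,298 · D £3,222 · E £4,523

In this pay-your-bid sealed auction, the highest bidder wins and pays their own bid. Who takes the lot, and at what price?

Rule: the highest bidder wins and pays their own bid.
Sorting bids: 6,371 (A) > 4,523 (E) > 4,298 (C) > 4,008 (B) > 3,222 (D)
First-price: A pays what they bid, £6,371.

A pays £6,371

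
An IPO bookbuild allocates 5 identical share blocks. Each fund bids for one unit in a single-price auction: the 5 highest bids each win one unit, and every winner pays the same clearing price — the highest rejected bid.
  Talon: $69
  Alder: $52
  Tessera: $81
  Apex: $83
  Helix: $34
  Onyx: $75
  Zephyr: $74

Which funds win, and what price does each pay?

Ordering the bids: 83 (Apex), 81 (Tessera), 75 (Onyx), 74 (Zephyr), 69 (Talon), 52 (Alder), 34 (Helix)
Top 5: Apex, Tessera, Onyx, Zephyr, Talon.
First losing bid is Alder's $52, which sets the uniform price.

Apex, Tessera, Onyx, Zephyr, Talon; each pays $52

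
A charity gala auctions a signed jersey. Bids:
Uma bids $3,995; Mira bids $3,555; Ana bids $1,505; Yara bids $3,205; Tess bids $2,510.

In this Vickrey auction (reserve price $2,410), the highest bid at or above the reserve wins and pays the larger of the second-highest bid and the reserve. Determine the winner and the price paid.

Uma pays $3,555

Bids in order: 3,995 (Uma) > 3,555 (Mira) > 3,205 (Yara) > 2,510 (Tess) > 1,505 (Ana)
Uma has the top bid at or above the reserve ($3,995).
max(second-highest $3,555, reserve $2,410) = $3,555; the reserve does not bind.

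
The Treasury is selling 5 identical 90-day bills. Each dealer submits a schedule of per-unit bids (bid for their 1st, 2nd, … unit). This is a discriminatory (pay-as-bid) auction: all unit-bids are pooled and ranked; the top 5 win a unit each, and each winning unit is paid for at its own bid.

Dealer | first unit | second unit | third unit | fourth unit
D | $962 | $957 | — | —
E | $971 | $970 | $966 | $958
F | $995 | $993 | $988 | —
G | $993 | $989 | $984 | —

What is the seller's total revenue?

Total revenue: $4,958

All unit-bids, highest first — top 5: 995 (F-1), 993 (F-2), 993 (G-1), 989 (G-2), 988 (F-3)
Next rejected bid: $984 (not a price — pay-as-bid).
Each winning unit pays its own bid.
Revenue = 995 + 993 + 993 + 989 + 988 = $4,958.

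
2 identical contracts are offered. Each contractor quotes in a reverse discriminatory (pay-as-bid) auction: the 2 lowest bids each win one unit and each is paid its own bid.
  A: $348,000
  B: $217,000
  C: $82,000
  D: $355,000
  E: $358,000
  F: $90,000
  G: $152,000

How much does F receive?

Ordering the bids: 82,000 (C), 90,000 (F), 152,000 (G), 217,000 (B), …
The 2 lowest are C, F.
F wins → own bid $90,000.

F is paid $90,000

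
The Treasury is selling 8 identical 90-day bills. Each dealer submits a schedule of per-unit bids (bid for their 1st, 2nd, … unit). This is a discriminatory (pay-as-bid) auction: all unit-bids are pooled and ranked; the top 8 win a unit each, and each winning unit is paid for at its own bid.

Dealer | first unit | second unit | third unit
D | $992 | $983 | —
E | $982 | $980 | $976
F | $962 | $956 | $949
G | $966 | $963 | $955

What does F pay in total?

F pays $962

Pooled unit-bids ranked (top 8): 992 (D-1), 983 (D-2), 982 (E-1), 980 (E-2), 976 (E-3), 966 (G-1), 963 (G-2), 962 (F-1)
Next rejected bid: $956 (not a price — pay-as-bid).
F's winning unit-bids: 962 = $962.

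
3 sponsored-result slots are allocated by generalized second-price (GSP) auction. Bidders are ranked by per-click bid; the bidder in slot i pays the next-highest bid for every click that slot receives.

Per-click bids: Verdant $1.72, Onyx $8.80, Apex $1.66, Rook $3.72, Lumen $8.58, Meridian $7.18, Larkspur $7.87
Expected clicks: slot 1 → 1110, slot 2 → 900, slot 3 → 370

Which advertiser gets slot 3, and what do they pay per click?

Per-click bids in order: $8.80 (Onyx) > $8.58 (Lumen) > $7.87 (Larkspur) > $7.18 (Meridian) > …
Slot 3 goes to the third-ranked bidder, Larkspur, who pays the next bid down: $7.18/click.

Larkspur; $7.18 per click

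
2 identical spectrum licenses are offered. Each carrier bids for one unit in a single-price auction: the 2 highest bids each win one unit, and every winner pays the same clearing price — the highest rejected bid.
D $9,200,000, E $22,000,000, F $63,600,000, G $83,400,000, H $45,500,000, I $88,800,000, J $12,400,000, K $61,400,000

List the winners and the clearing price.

I, G; each pays $63,600,000

Bids ranked high→low: 88,800,000 (I), 83,400,000 (G), 63,600,000 (F), 61,400,000 (K), …
Top 2: I, G.
Highest unsuccessful bid: $63,600,000 → clearing price.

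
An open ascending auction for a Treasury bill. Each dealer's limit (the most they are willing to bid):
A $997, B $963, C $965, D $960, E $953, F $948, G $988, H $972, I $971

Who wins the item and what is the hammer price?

A wins at $988

Sorting limits: 997 (A) > 988 (G) > 972 (H) > 971 (I) > 965 (C) > 963 (B) > …
Bidding ends when G exits at $988; A takes it.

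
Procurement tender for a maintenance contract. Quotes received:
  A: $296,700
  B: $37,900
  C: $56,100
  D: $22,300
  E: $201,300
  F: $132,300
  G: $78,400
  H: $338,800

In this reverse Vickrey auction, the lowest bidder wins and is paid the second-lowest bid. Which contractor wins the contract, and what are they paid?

Bids ranked: 22,300 (D) < 37,900 (B) < 56,100 (C) < 78,400 (G) < 132,300 (F) < 201,300 (E) < …
D is lowest; is paid the second-lowest bid, $37,900.

D is paid $37,900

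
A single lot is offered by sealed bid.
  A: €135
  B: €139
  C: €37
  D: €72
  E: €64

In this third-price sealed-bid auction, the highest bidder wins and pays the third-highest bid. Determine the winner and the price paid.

B pays €72

Bids ranked: 139 (B) > 135 (A) > 72 (D) > 64 (E) > 37 (C)
B is highest; pays the third-highest bid, €72.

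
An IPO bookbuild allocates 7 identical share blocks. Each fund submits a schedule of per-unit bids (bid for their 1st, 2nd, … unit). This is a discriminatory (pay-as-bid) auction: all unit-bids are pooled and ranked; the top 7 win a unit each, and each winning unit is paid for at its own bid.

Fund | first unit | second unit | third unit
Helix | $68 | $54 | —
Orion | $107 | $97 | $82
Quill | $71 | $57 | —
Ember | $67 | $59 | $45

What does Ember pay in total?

Ember pays $126

All unit-bids, highest first — top 7: 107 (Orion-1), 97 (Orion-2), 82 (Orion-3), 71 (Quill-1), 68 (Helix-1), 67 (Ember-1), 59 (Ember-2)
Next rejected bid: $57 (not a price — pay-as-bid).
Ember's winning unit-bids: 67 + 59 = $126.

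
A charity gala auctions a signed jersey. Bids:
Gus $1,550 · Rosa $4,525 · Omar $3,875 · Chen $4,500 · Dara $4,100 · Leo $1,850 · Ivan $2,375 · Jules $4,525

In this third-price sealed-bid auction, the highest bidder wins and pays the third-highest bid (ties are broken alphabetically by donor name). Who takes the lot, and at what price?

Sorting bids: 4,525 (Jules) > 4,525 (Rosa) > 4,500 (Chen) > 4,100 (Dara) > 3,875 (Omar) > 2,375 (Ivan) > …
Jules and Rosa tie at $4,525; tie-break gives it to Jules.
Jules wins; payment is bid #3 in the ranking = $4,500.

Jules pays $4,500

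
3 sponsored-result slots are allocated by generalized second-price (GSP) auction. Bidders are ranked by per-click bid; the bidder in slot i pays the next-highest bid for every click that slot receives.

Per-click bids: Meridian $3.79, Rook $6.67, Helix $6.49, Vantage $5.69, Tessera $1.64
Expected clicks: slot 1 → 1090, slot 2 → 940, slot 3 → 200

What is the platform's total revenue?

Sorting advertisers: $6.67 (Rook) > $6.49 (Helix) > $5.69 (Vantage) > $3.79 (Meridian) > …
Slot 1: Rook pays $6.49 × 1090 = $7074.10
Slot 2: Helix pays $5.69 × 940 = $5348.60
Slot 3: Vantage pays $3.79 × 200 = $758.00
Total = $13180.70

Total revenue: $13180.70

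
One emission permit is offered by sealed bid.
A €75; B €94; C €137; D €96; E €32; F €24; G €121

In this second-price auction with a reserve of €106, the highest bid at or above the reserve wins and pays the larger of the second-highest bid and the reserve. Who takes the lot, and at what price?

C pays €121

Rule: the highest bid at or above the reserve wins and pays the larger of the second-highest bid and the reserve.
Bids in order: 137 (C) > 121 (G) > 96 (D) > 94 (B) > 75 (A) > 32 (E) > …
C has the top bid at or above the reserve (€137).
Second-highest bid €121 exceeds the reserve €106 → payment €121.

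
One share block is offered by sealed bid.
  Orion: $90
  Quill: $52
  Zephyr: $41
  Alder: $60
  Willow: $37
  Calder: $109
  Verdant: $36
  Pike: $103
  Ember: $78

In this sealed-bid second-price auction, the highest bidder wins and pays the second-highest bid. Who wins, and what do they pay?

Rule: the highest bidder wins and pays the second-highest bid.
Bids ranked: 109 (Calder) > 103 (Pike) > 90 (Orion) > 78 (Ember) > 60 (Alder) > 52 (Quill) > …
Second-price: Calder pays Pike's bid of $103.

Calder pays $103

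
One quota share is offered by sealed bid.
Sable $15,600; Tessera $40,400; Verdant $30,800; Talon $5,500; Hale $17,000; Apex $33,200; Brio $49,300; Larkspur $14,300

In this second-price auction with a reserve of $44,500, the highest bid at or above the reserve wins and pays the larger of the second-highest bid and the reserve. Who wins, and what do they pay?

Second-price auction with a reserve of $44,500: the highest bid at or above the reserve wins and pays the larger of the second-highest bid and the reserve.
Sorting bids: 49,300 (Brio) > 40,400 (Tessera) > 33,200 (Apex) > 30,800 (Verdant) > 17,000 (Hale) > 15,600 (Sable) > …
Brio has the top bid at or above the reserve ($49,300).
max(second-highest $40,400, reserve $44,500) = $44,500.

Brio pays $44,500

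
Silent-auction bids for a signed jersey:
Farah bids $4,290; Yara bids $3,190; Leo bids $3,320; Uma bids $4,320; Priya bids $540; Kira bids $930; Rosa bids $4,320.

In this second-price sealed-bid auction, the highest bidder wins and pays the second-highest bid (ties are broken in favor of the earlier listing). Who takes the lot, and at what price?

Sorting bids: 4,320 (Uma) > 4,320 (Rosa) > 4,290 (Farah) > 3,320 (Leo) > 3,190 (Yara) > 930 (Kira) > …
Uma and Rosa tie at $4,320; tie-break gives it to Uma.
Uma wins with the highest bid; price is set by the runner-up at $4,320.

Uma pays $4,320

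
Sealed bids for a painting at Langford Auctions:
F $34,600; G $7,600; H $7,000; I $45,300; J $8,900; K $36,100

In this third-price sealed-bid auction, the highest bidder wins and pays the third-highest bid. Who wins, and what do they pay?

I pays $34,600

Third-price sealed-bid auction: the highest bidder wins and pays the third-highest bid.
Bids ranked: 45,300 (I) > 36,100 (K) > 34,600 (F) > 8,900 (J) > 7,600 (G) > 7,000 (H)
I is highest; pays the third-highest bid, $34,600.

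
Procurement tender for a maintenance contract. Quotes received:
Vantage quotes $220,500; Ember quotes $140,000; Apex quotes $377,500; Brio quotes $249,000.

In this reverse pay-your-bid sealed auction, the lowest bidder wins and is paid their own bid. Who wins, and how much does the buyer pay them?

Reverse pay-your-bid sealed auction: the lowest bidder wins and is paid their own bid.
Sorting bids: 140,000 (Ember) < 220,500 (Vantage) < 249,000 (Brio) < 377,500 (Apex)
Ember has the lowest bid and is paid exactly that: $140,000.

Ember is paid $140,000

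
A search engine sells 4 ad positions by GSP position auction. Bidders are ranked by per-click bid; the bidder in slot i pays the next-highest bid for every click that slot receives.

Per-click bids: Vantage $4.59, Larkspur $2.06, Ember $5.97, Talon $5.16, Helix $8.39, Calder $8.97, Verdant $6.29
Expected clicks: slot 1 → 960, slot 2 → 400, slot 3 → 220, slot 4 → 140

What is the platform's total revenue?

Total revenue: $12606.20

Sorting advertisers: $8.97 (Calder) > $8.39 (Helix) > $6.29 (Verdant) > $5.97 (Ember) > $5.16 (Talon) > …
Slot 1: Calder pays $8.39 × 960 = $8054.40
Slot 2: Helix pays $6.29 × 400 = $2516.00
Slot 3: Verdant pays $5.97 × 220 = $1313.40
Slot 4: Ember pays $5.16 × 140 = $722.40
Total = $12606.20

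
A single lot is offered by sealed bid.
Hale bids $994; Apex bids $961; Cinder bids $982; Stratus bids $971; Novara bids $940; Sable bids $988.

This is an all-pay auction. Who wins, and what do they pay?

Hale pays $994

Sorting bids: 994 (Hale) > 988 (Sable) > 982 (Cinder) > 971 (Stratus) > 961 (Apex) > 940 (Novara)
Hale is highest and takes the item; every bidder forfeits their bid.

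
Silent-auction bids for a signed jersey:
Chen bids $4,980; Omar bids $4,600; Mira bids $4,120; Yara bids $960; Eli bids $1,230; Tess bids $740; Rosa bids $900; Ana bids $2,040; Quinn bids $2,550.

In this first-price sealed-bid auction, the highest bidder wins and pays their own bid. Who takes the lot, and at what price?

Rule: the highest bidder wins and pays their own bid.
Bids in order: 4,980 (Chen) > 4,600 (Omar) > 4,120 (Mira) > 2,550 (Quinn) > 2,040 (Ana) > 1,230 (Eli) > …
First-price: Chen pays what they bid, $4,980.

Chen pays $4,980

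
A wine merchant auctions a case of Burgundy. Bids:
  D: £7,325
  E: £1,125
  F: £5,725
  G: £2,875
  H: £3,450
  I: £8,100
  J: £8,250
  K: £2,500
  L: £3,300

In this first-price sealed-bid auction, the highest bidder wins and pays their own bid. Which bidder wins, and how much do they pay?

Bids ranked: 8,250 (J) > 8,100 (I) > 7,325 (D) > 5,725 (F) > 3,450 (H) > 3,300 (L) > …
J has the highest bid and pays exactly that: £8,250.

J pays £8,250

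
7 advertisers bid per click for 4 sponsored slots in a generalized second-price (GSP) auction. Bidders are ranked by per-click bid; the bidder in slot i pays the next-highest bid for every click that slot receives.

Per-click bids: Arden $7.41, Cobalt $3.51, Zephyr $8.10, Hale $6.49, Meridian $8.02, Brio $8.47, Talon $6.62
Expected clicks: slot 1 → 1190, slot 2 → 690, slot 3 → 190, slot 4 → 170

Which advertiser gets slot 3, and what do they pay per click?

Meridian; $7.41 per click

Per-click bids in order: $8.47 (Brio) > $8.10 (Zephyr) > $8.02 (Meridian) > $7.41 (Arden) > $6.62 (Talon) > …
Slot 3 goes to the third-ranked bidder, Meridian, who pays the next bid down: $7.41/click.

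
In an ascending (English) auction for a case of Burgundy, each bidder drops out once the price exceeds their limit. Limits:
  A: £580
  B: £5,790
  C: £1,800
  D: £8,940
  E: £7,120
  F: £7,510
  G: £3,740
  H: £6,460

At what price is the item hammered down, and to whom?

D wins at £7,510

Sorting limits: 8,940 (D) > 7,510 (F) > 7,120 (E) > 6,460 (H) > 5,790 (B) > 3,740 (G) > …
Bidding ends when F exits at £7,510; D takes it.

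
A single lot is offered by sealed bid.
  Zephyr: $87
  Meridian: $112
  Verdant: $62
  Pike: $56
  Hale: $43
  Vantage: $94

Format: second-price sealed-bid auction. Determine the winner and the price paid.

Sorting bids: 112 (Meridian) > 94 (Vantage) > 87 (Zephyr) > 62 (Verdant) > 56 (Pike) > 43 (Hale)
Meridian wins with the highest bid; price is set by the runner-up at $94.

Meridian pays $94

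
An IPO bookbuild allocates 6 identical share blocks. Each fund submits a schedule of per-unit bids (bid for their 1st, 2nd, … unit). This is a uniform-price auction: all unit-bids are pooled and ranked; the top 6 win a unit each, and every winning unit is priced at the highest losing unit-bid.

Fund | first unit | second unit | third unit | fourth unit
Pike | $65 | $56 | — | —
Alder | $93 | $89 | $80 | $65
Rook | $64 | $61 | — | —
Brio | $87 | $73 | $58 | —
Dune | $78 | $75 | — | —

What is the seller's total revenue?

Merging the schedules and taking the best 6: 93 (Alder-1), 89 (Alder-2), 87 (Brio-1), 80 (Alder-3), 78 (Dune-1), 75 (Dune-2)
Highest rejected unit-bid = $73.
Allocation: Alder 3, Brio 1, Dune 2. Every unit priced at $73.
Revenue = 6 × 73 = $438.

Total revenue: $438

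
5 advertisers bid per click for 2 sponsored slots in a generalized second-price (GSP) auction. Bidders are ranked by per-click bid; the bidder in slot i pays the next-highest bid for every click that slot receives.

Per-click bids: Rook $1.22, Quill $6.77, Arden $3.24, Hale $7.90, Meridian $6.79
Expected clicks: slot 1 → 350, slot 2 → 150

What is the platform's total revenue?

Sorting advertisers: $7.90 (Hale) > $6.79 (Meridian) > $6.77 (Quill) > …
Slot 1: Hale pays $6.79 × 350 = $2376.50
Slot 2: Meridian pays $6.77 × 150 = $1015.50
Total = $3392.00

Total revenue: $3392.00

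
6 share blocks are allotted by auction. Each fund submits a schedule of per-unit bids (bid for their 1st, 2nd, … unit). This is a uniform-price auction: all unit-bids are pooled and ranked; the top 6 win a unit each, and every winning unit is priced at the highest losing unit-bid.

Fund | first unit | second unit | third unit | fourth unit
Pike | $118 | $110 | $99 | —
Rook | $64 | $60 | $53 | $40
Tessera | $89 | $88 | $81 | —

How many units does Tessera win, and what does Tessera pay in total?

Merging the schedules and taking the best 6: 118 (Pike-1), 110 (Pike-2), 99 (Pike-3), 89 (Tessera-1), 88 (Tessera-2), 81 (Tessera-3)
First bid not allocated: $64.
Tessera wins 3 unit(s) at $64 each.

Tessera: 3 units, pays $192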